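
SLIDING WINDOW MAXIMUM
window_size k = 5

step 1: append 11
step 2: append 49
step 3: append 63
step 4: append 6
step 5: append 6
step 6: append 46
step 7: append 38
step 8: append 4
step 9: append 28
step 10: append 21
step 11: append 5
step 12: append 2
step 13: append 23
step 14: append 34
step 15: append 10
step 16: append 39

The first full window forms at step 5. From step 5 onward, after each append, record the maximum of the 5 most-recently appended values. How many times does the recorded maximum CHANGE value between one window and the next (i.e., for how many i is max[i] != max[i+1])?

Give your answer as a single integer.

Answer: 5

Derivation:
step 1: append 11 -> window=[11] (not full yet)
step 2: append 49 -> window=[11, 49] (not full yet)
step 3: append 63 -> window=[11, 49, 63] (not full yet)
step 4: append 6 -> window=[11, 49, 63, 6] (not full yet)
step 5: append 6 -> window=[11, 49, 63, 6, 6] -> max=63
step 6: append 46 -> window=[49, 63, 6, 6, 46] -> max=63
step 7: append 38 -> window=[63, 6, 6, 46, 38] -> max=63
step 8: append 4 -> window=[6, 6, 46, 38, 4] -> max=46
step 9: append 28 -> window=[6, 46, 38, 4, 28] -> max=46
step 10: append 21 -> window=[46, 38, 4, 28, 21] -> max=46
step 11: append 5 -> window=[38, 4, 28, 21, 5] -> max=38
step 12: append 2 -> window=[4, 28, 21, 5, 2] -> max=28
step 13: append 23 -> window=[28, 21, 5, 2, 23] -> max=28
step 14: append 34 -> window=[21, 5, 2, 23, 34] -> max=34
step 15: append 10 -> window=[5, 2, 23, 34, 10] -> max=34
step 16: append 39 -> window=[2, 23, 34, 10, 39] -> max=39
Recorded maximums: 63 63 63 46 46 46 38 28 28 34 34 39
Changes between consecutive maximums: 5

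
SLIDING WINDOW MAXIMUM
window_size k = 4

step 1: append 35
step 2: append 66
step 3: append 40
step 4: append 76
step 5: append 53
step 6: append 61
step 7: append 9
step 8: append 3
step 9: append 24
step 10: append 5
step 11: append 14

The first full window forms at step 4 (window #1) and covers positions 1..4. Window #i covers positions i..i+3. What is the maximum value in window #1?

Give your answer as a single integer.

step 1: append 35 -> window=[35] (not full yet)
step 2: append 66 -> window=[35, 66] (not full yet)
step 3: append 40 -> window=[35, 66, 40] (not full yet)
step 4: append 76 -> window=[35, 66, 40, 76] -> max=76
Window #1 max = 76

Answer: 76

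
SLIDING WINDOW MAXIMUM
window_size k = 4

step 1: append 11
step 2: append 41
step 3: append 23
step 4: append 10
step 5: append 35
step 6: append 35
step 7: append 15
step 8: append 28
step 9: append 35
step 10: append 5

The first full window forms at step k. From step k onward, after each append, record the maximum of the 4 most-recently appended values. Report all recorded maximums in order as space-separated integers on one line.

Answer: 41 41 35 35 35 35 35

Derivation:
step 1: append 11 -> window=[11] (not full yet)
step 2: append 41 -> window=[11, 41] (not full yet)
step 3: append 23 -> window=[11, 41, 23] (not full yet)
step 4: append 10 -> window=[11, 41, 23, 10] -> max=41
step 5: append 35 -> window=[41, 23, 10, 35] -> max=41
step 6: append 35 -> window=[23, 10, 35, 35] -> max=35
step 7: append 15 -> window=[10, 35, 35, 15] -> max=35
step 8: append 28 -> window=[35, 35, 15, 28] -> max=35
step 9: append 35 -> window=[35, 15, 28, 35] -> max=35
step 10: append 5 -> window=[15, 28, 35, 5] -> max=35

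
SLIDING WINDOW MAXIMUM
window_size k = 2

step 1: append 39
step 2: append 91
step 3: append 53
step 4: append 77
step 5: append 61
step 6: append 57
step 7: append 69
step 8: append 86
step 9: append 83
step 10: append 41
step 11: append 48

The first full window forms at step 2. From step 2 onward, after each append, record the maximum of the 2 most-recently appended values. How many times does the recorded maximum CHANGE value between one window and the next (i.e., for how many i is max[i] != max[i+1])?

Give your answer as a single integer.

step 1: append 39 -> window=[39] (not full yet)
step 2: append 91 -> window=[39, 91] -> max=91
step 3: append 53 -> window=[91, 53] -> max=91
step 4: append 77 -> window=[53, 77] -> max=77
step 5: append 61 -> window=[77, 61] -> max=77
step 6: append 57 -> window=[61, 57] -> max=61
step 7: append 69 -> window=[57, 69] -> max=69
step 8: append 86 -> window=[69, 86] -> max=86
step 9: append 83 -> window=[86, 83] -> max=86
step 10: append 41 -> window=[83, 41] -> max=83
step 11: append 48 -> window=[41, 48] -> max=48
Recorded maximums: 91 91 77 77 61 69 86 86 83 48
Changes between consecutive maximums: 6

Answer: 6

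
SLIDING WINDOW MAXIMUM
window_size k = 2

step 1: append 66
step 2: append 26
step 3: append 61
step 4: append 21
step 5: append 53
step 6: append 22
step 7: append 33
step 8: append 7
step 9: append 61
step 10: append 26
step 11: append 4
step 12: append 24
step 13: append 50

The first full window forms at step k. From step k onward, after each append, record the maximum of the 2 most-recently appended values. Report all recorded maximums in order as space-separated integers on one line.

Answer: 66 61 61 53 53 33 33 61 61 26 24 50

Derivation:
step 1: append 66 -> window=[66] (not full yet)
step 2: append 26 -> window=[66, 26] -> max=66
step 3: append 61 -> window=[26, 61] -> max=61
step 4: append 21 -> window=[61, 21] -> max=61
step 5: append 53 -> window=[21, 53] -> max=53
step 6: append 22 -> window=[53, 22] -> max=53
step 7: append 33 -> window=[22, 33] -> max=33
step 8: append 7 -> window=[33, 7] -> max=33
step 9: append 61 -> window=[7, 61] -> max=61
step 10: append 26 -> window=[61, 26] -> max=61
step 11: append 4 -> window=[26, 4] -> max=26
step 12: append 24 -> window=[4, 24] -> max=24
step 13: append 50 -> window=[24, 50] -> max=50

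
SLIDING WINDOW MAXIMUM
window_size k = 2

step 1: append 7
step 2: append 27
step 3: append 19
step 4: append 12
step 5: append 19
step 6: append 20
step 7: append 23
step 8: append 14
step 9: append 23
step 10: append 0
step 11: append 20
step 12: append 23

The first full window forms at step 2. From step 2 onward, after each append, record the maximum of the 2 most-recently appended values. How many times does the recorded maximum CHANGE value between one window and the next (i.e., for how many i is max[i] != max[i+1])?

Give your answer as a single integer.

Answer: 5

Derivation:
step 1: append 7 -> window=[7] (not full yet)
step 2: append 27 -> window=[7, 27] -> max=27
step 3: append 19 -> window=[27, 19] -> max=27
step 4: append 12 -> window=[19, 12] -> max=19
step 5: append 19 -> window=[12, 19] -> max=19
step 6: append 20 -> window=[19, 20] -> max=20
step 7: append 23 -> window=[20, 23] -> max=23
step 8: append 14 -> window=[23, 14] -> max=23
step 9: append 23 -> window=[14, 23] -> max=23
step 10: append 0 -> window=[23, 0] -> max=23
step 11: append 20 -> window=[0, 20] -> max=20
step 12: append 23 -> window=[20, 23] -> max=23
Recorded maximums: 27 27 19 19 20 23 23 23 23 20 23
Changes between consecutive maximums: 5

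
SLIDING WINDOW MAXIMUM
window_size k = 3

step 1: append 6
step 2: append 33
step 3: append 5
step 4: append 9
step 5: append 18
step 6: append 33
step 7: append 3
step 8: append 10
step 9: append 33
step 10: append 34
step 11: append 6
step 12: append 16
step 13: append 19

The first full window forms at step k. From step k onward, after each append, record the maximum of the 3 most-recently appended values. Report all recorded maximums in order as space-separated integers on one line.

step 1: append 6 -> window=[6] (not full yet)
step 2: append 33 -> window=[6, 33] (not full yet)
step 3: append 5 -> window=[6, 33, 5] -> max=33
step 4: append 9 -> window=[33, 5, 9] -> max=33
step 5: append 18 -> window=[5, 9, 18] -> max=18
step 6: append 33 -> window=[9, 18, 33] -> max=33
step 7: append 3 -> window=[18, 33, 3] -> max=33
step 8: append 10 -> window=[33, 3, 10] -> max=33
step 9: append 33 -> window=[3, 10, 33] -> max=33
step 10: append 34 -> window=[10, 33, 34] -> max=34
step 11: append 6 -> window=[33, 34, 6] -> max=34
step 12: append 16 -> window=[34, 6, 16] -> max=34
step 13: append 19 -> window=[6, 16, 19] -> max=19

Answer: 33 33 18 33 33 33 33 34 34 34 19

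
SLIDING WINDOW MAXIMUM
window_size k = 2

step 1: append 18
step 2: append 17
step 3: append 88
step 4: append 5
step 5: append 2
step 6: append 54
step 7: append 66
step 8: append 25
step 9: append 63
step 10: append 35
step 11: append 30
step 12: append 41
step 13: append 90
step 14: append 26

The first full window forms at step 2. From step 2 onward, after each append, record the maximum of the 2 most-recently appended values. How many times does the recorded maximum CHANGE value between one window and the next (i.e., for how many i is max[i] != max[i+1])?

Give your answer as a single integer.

step 1: append 18 -> window=[18] (not full yet)
step 2: append 17 -> window=[18, 17] -> max=18
step 3: append 88 -> window=[17, 88] -> max=88
step 4: append 5 -> window=[88, 5] -> max=88
step 5: append 2 -> window=[5, 2] -> max=5
step 6: append 54 -> window=[2, 54] -> max=54
step 7: append 66 -> window=[54, 66] -> max=66
step 8: append 25 -> window=[66, 25] -> max=66
step 9: append 63 -> window=[25, 63] -> max=63
step 10: append 35 -> window=[63, 35] -> max=63
step 11: append 30 -> window=[35, 30] -> max=35
step 12: append 41 -> window=[30, 41] -> max=41
step 13: append 90 -> window=[41, 90] -> max=90
step 14: append 26 -> window=[90, 26] -> max=90
Recorded maximums: 18 88 88 5 54 66 66 63 63 35 41 90 90
Changes between consecutive maximums: 8

Answer: 8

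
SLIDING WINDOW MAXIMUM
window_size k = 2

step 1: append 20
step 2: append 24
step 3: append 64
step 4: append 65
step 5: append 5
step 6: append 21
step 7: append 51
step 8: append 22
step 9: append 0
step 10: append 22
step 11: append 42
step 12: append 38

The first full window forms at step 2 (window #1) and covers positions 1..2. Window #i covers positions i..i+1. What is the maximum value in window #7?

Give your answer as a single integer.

step 1: append 20 -> window=[20] (not full yet)
step 2: append 24 -> window=[20, 24] -> max=24
step 3: append 64 -> window=[24, 64] -> max=64
step 4: append 65 -> window=[64, 65] -> max=65
step 5: append 5 -> window=[65, 5] -> max=65
step 6: append 21 -> window=[5, 21] -> max=21
step 7: append 51 -> window=[21, 51] -> max=51
step 8: append 22 -> window=[51, 22] -> max=51
Window #7 max = 51

Answer: 51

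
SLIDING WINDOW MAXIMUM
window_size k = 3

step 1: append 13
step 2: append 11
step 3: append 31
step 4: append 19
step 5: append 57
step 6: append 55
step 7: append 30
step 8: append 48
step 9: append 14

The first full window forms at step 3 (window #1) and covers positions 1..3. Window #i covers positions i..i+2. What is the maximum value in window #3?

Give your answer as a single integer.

Answer: 57

Derivation:
step 1: append 13 -> window=[13] (not full yet)
step 2: append 11 -> window=[13, 11] (not full yet)
step 3: append 31 -> window=[13, 11, 31] -> max=31
step 4: append 19 -> window=[11, 31, 19] -> max=31
step 5: append 57 -> window=[31, 19, 57] -> max=57
Window #3 max = 57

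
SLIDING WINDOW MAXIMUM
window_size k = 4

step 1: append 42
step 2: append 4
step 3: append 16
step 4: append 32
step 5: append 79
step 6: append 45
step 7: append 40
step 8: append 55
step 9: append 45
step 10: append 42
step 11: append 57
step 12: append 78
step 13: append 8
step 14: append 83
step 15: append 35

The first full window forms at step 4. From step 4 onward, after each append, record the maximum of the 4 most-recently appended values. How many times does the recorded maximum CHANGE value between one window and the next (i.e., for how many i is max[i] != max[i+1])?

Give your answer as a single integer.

step 1: append 42 -> window=[42] (not full yet)
step 2: append 4 -> window=[42, 4] (not full yet)
step 3: append 16 -> window=[42, 4, 16] (not full yet)
step 4: append 32 -> window=[42, 4, 16, 32] -> max=42
step 5: append 79 -> window=[4, 16, 32, 79] -> max=79
step 6: append 45 -> window=[16, 32, 79, 45] -> max=79
step 7: append 40 -> window=[32, 79, 45, 40] -> max=79
step 8: append 55 -> window=[79, 45, 40, 55] -> max=79
step 9: append 45 -> window=[45, 40, 55, 45] -> max=55
step 10: append 42 -> window=[40, 55, 45, 42] -> max=55
step 11: append 57 -> window=[55, 45, 42, 57] -> max=57
step 12: append 78 -> window=[45, 42, 57, 78] -> max=78
step 13: append 8 -> window=[42, 57, 78, 8] -> max=78
step 14: append 83 -> window=[57, 78, 8, 83] -> max=83
step 15: append 35 -> window=[78, 8, 83, 35] -> max=83
Recorded maximums: 42 79 79 79 79 55 55 57 78 78 83 83
Changes between consecutive maximums: 5

Answer: 5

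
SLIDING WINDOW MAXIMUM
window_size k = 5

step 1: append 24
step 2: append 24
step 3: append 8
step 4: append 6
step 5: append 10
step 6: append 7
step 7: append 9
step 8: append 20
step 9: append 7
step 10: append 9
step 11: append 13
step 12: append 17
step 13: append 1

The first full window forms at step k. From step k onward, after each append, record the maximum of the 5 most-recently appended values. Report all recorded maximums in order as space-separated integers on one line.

step 1: append 24 -> window=[24] (not full yet)
step 2: append 24 -> window=[24, 24] (not full yet)
step 3: append 8 -> window=[24, 24, 8] (not full yet)
step 4: append 6 -> window=[24, 24, 8, 6] (not full yet)
step 5: append 10 -> window=[24, 24, 8, 6, 10] -> max=24
step 6: append 7 -> window=[24, 8, 6, 10, 7] -> max=24
step 7: append 9 -> window=[8, 6, 10, 7, 9] -> max=10
step 8: append 20 -> window=[6, 10, 7, 9, 20] -> max=20
step 9: append 7 -> window=[10, 7, 9, 20, 7] -> max=20
step 10: append 9 -> window=[7, 9, 20, 7, 9] -> max=20
step 11: append 13 -> window=[9, 20, 7, 9, 13] -> max=20
step 12: append 17 -> window=[20, 7, 9, 13, 17] -> max=20
step 13: append 1 -> window=[7, 9, 13, 17, 1] -> max=17

Answer: 24 24 10 20 20 20 20 20 17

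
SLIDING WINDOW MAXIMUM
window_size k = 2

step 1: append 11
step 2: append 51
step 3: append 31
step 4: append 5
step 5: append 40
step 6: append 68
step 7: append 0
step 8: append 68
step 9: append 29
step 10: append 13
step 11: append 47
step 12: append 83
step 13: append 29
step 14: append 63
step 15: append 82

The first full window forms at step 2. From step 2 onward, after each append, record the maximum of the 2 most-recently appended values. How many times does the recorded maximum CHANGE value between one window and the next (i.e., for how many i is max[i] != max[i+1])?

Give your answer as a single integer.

step 1: append 11 -> window=[11] (not full yet)
step 2: append 51 -> window=[11, 51] -> max=51
step 3: append 31 -> window=[51, 31] -> max=51
step 4: append 5 -> window=[31, 5] -> max=31
step 5: append 40 -> window=[5, 40] -> max=40
step 6: append 68 -> window=[40, 68] -> max=68
step 7: append 0 -> window=[68, 0] -> max=68
step 8: append 68 -> window=[0, 68] -> max=68
step 9: append 29 -> window=[68, 29] -> max=68
step 10: append 13 -> window=[29, 13] -> max=29
step 11: append 47 -> window=[13, 47] -> max=47
step 12: append 83 -> window=[47, 83] -> max=83
step 13: append 29 -> window=[83, 29] -> max=83
step 14: append 63 -> window=[29, 63] -> max=63
step 15: append 82 -> window=[63, 82] -> max=82
Recorded maximums: 51 51 31 40 68 68 68 68 29 47 83 83 63 82
Changes between consecutive maximums: 8

Answer: 8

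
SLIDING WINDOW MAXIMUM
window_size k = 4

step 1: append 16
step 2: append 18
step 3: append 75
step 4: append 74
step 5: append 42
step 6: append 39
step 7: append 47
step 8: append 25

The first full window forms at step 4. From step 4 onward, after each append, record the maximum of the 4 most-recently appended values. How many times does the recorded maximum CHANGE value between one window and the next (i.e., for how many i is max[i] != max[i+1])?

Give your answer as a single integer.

step 1: append 16 -> window=[16] (not full yet)
step 2: append 18 -> window=[16, 18] (not full yet)
step 3: append 75 -> window=[16, 18, 75] (not full yet)
step 4: append 74 -> window=[16, 18, 75, 74] -> max=75
step 5: append 42 -> window=[18, 75, 74, 42] -> max=75
step 6: append 39 -> window=[75, 74, 42, 39] -> max=75
step 7: append 47 -> window=[74, 42, 39, 47] -> max=74
step 8: append 25 -> window=[42, 39, 47, 25] -> max=47
Recorded maximums: 75 75 75 74 47
Changes between consecutive maximums: 2

Answer: 2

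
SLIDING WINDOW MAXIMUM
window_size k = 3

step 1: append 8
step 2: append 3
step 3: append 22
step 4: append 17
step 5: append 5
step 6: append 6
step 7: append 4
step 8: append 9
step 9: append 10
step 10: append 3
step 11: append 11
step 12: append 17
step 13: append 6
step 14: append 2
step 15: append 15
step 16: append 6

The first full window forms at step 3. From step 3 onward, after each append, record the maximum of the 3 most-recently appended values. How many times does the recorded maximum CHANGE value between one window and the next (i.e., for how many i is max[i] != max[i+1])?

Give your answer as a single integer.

Answer: 7

Derivation:
step 1: append 8 -> window=[8] (not full yet)
step 2: append 3 -> window=[8, 3] (not full yet)
step 3: append 22 -> window=[8, 3, 22] -> max=22
step 4: append 17 -> window=[3, 22, 17] -> max=22
step 5: append 5 -> window=[22, 17, 5] -> max=22
step 6: append 6 -> window=[17, 5, 6] -> max=17
step 7: append 4 -> window=[5, 6, 4] -> max=6
step 8: append 9 -> window=[6, 4, 9] -> max=9
step 9: append 10 -> window=[4, 9, 10] -> max=10
step 10: append 3 -> window=[9, 10, 3] -> max=10
step 11: append 11 -> window=[10, 3, 11] -> max=11
step 12: append 17 -> window=[3, 11, 17] -> max=17
step 13: append 6 -> window=[11, 17, 6] -> max=17
step 14: append 2 -> window=[17, 6, 2] -> max=17
step 15: append 15 -> window=[6, 2, 15] -> max=15
step 16: append 6 -> window=[2, 15, 6] -> max=15
Recorded maximums: 22 22 22 17 6 9 10 10 11 17 17 17 15 15
Changes between consecutive maximums: 7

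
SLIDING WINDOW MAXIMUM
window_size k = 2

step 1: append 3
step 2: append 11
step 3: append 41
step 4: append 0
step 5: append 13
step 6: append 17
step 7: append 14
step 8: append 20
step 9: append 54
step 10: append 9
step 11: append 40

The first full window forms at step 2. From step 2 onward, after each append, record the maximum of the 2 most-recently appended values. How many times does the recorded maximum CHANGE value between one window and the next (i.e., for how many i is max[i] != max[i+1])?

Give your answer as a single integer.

step 1: append 3 -> window=[3] (not full yet)
step 2: append 11 -> window=[3, 11] -> max=11
step 3: append 41 -> window=[11, 41] -> max=41
step 4: append 0 -> window=[41, 0] -> max=41
step 5: append 13 -> window=[0, 13] -> max=13
step 6: append 17 -> window=[13, 17] -> max=17
step 7: append 14 -> window=[17, 14] -> max=17
step 8: append 20 -> window=[14, 20] -> max=20
step 9: append 54 -> window=[20, 54] -> max=54
step 10: append 9 -> window=[54, 9] -> max=54
step 11: append 40 -> window=[9, 40] -> max=40
Recorded maximums: 11 41 41 13 17 17 20 54 54 40
Changes between consecutive maximums: 6

Answer: 6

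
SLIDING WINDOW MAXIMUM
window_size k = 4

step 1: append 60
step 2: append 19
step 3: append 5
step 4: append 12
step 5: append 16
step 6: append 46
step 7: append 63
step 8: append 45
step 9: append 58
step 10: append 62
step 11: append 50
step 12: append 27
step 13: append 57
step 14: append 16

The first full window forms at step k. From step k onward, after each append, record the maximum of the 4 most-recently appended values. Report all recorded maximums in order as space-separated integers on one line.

Answer: 60 19 46 63 63 63 63 62 62 62 57

Derivation:
step 1: append 60 -> window=[60] (not full yet)
step 2: append 19 -> window=[60, 19] (not full yet)
step 3: append 5 -> window=[60, 19, 5] (not full yet)
step 4: append 12 -> window=[60, 19, 5, 12] -> max=60
step 5: append 16 -> window=[19, 5, 12, 16] -> max=19
step 6: append 46 -> window=[5, 12, 16, 46] -> max=46
step 7: append 63 -> window=[12, 16, 46, 63] -> max=63
step 8: append 45 -> window=[16, 46, 63, 45] -> max=63
step 9: append 58 -> window=[46, 63, 45, 58] -> max=63
step 10: append 62 -> window=[63, 45, 58, 62] -> max=63
step 11: append 50 -> window=[45, 58, 62, 50] -> max=62
step 12: append 27 -> window=[58, 62, 50, 27] -> max=62
step 13: append 57 -> window=[62, 50, 27, 57] -> max=62
step 14: append 16 -> window=[50, 27, 57, 16] -> max=57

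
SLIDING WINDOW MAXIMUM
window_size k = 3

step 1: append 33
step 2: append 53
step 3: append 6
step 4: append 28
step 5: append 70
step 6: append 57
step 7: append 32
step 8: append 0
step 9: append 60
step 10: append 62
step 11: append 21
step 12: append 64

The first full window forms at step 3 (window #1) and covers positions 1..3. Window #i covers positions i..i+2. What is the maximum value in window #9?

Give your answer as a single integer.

Answer: 62

Derivation:
step 1: append 33 -> window=[33] (not full yet)
step 2: append 53 -> window=[33, 53] (not full yet)
step 3: append 6 -> window=[33, 53, 6] -> max=53
step 4: append 28 -> window=[53, 6, 28] -> max=53
step 5: append 70 -> window=[6, 28, 70] -> max=70
step 6: append 57 -> window=[28, 70, 57] -> max=70
step 7: append 32 -> window=[70, 57, 32] -> max=70
step 8: append 0 -> window=[57, 32, 0] -> max=57
step 9: append 60 -> window=[32, 0, 60] -> max=60
step 10: append 62 -> window=[0, 60, 62] -> max=62
step 11: append 21 -> window=[60, 62, 21] -> max=62
Window #9 max = 62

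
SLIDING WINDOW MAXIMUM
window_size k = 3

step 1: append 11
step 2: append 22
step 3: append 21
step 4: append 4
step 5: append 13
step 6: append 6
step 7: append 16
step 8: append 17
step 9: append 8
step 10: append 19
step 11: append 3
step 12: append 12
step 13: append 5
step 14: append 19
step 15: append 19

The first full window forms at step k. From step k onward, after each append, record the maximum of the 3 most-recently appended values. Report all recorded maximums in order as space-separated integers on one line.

Answer: 22 22 21 13 16 17 17 19 19 19 12 19 19

Derivation:
step 1: append 11 -> window=[11] (not full yet)
step 2: append 22 -> window=[11, 22] (not full yet)
step 3: append 21 -> window=[11, 22, 21] -> max=22
step 4: append 4 -> window=[22, 21, 4] -> max=22
step 5: append 13 -> window=[21, 4, 13] -> max=21
step 6: append 6 -> window=[4, 13, 6] -> max=13
step 7: append 16 -> window=[13, 6, 16] -> max=16
step 8: append 17 -> window=[6, 16, 17] -> max=17
step 9: append 8 -> window=[16, 17, 8] -> max=17
step 10: append 19 -> window=[17, 8, 19] -> max=19
step 11: append 3 -> window=[8, 19, 3] -> max=19
step 12: append 12 -> window=[19, 3, 12] -> max=19
step 13: append 5 -> window=[3, 12, 5] -> max=12
step 14: append 19 -> window=[12, 5, 19] -> max=19
step 15: append 19 -> window=[5, 19, 19] -> max=19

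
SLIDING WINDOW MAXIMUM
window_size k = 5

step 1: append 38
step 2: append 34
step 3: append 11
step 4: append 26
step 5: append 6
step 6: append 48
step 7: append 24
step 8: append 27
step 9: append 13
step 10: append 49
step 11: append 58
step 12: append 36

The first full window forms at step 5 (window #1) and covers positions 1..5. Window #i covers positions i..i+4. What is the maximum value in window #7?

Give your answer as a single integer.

Answer: 58

Derivation:
step 1: append 38 -> window=[38] (not full yet)
step 2: append 34 -> window=[38, 34] (not full yet)
step 3: append 11 -> window=[38, 34, 11] (not full yet)
step 4: append 26 -> window=[38, 34, 11, 26] (not full yet)
step 5: append 6 -> window=[38, 34, 11, 26, 6] -> max=38
step 6: append 48 -> window=[34, 11, 26, 6, 48] -> max=48
step 7: append 24 -> window=[11, 26, 6, 48, 24] -> max=48
step 8: append 27 -> window=[26, 6, 48, 24, 27] -> max=48
step 9: append 13 -> window=[6, 48, 24, 27, 13] -> max=48
step 10: append 49 -> window=[48, 24, 27, 13, 49] -> max=49
step 11: append 58 -> window=[24, 27, 13, 49, 58] -> max=58
Window #7 max = 58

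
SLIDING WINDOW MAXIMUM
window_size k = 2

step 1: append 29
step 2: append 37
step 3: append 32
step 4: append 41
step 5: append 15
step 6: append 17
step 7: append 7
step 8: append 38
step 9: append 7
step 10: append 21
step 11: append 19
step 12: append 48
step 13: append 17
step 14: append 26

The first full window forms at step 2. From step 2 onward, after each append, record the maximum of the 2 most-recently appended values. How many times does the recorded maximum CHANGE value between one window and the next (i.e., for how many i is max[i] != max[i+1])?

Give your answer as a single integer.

Answer: 6

Derivation:
step 1: append 29 -> window=[29] (not full yet)
step 2: append 37 -> window=[29, 37] -> max=37
step 3: append 32 -> window=[37, 32] -> max=37
step 4: append 41 -> window=[32, 41] -> max=41
step 5: append 15 -> window=[41, 15] -> max=41
step 6: append 17 -> window=[15, 17] -> max=17
step 7: append 7 -> window=[17, 7] -> max=17
step 8: append 38 -> window=[7, 38] -> max=38
step 9: append 7 -> window=[38, 7] -> max=38
step 10: append 21 -> window=[7, 21] -> max=21
step 11: append 19 -> window=[21, 19] -> max=21
step 12: append 48 -> window=[19, 48] -> max=48
step 13: append 17 -> window=[48, 17] -> max=48
step 14: append 26 -> window=[17, 26] -> max=26
Recorded maximums: 37 37 41 41 17 17 38 38 21 21 48 48 26
Changes between consecutive maximums: 6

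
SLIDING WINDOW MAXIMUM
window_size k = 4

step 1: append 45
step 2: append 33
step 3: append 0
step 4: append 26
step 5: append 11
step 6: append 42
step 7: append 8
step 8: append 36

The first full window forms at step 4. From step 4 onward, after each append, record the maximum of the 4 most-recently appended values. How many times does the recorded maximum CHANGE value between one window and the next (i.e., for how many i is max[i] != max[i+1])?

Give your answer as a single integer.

Answer: 2

Derivation:
step 1: append 45 -> window=[45] (not full yet)
step 2: append 33 -> window=[45, 33] (not full yet)
step 3: append 0 -> window=[45, 33, 0] (not full yet)
step 4: append 26 -> window=[45, 33, 0, 26] -> max=45
step 5: append 11 -> window=[33, 0, 26, 11] -> max=33
step 6: append 42 -> window=[0, 26, 11, 42] -> max=42
step 7: append 8 -> window=[26, 11, 42, 8] -> max=42
step 8: append 36 -> window=[11, 42, 8, 36] -> max=42
Recorded maximums: 45 33 42 42 42
Changes between consecutive maximums: 2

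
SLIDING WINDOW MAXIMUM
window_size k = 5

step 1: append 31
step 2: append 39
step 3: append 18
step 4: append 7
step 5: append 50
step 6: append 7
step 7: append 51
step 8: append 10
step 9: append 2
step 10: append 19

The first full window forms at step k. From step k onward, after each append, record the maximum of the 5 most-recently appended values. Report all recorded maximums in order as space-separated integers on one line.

step 1: append 31 -> window=[31] (not full yet)
step 2: append 39 -> window=[31, 39] (not full yet)
step 3: append 18 -> window=[31, 39, 18] (not full yet)
step 4: append 7 -> window=[31, 39, 18, 7] (not full yet)
step 5: append 50 -> window=[31, 39, 18, 7, 50] -> max=50
step 6: append 7 -> window=[39, 18, 7, 50, 7] -> max=50
step 7: append 51 -> window=[18, 7, 50, 7, 51] -> max=51
step 8: append 10 -> window=[7, 50, 7, 51, 10] -> max=51
step 9: append 2 -> window=[50, 7, 51, 10, 2] -> max=51
step 10: append 19 -> window=[7, 51, 10, 2, 19] -> max=51

Answer: 50 50 51 51 51 51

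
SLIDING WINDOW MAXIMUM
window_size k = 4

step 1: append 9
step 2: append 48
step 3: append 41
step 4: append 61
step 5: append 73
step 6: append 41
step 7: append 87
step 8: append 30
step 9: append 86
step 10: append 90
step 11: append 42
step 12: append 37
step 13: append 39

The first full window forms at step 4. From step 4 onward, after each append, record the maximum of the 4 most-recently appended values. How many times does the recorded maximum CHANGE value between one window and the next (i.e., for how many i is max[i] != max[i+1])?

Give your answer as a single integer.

Answer: 3

Derivation:
step 1: append 9 -> window=[9] (not full yet)
step 2: append 48 -> window=[9, 48] (not full yet)
step 3: append 41 -> window=[9, 48, 41] (not full yet)
step 4: append 61 -> window=[9, 48, 41, 61] -> max=61
step 5: append 73 -> window=[48, 41, 61, 73] -> max=73
step 6: append 41 -> window=[41, 61, 73, 41] -> max=73
step 7: append 87 -> window=[61, 73, 41, 87] -> max=87
step 8: append 30 -> window=[73, 41, 87, 30] -> max=87
step 9: append 86 -> window=[41, 87, 30, 86] -> max=87
step 10: append 90 -> window=[87, 30, 86, 90] -> max=90
step 11: append 42 -> window=[30, 86, 90, 42] -> max=90
step 12: append 37 -> window=[86, 90, 42, 37] -> max=90
step 13: append 39 -> window=[90, 42, 37, 39] -> max=90
Recorded maximums: 61 73 73 87 87 87 90 90 90 90
Changes between consecutive maximums: 3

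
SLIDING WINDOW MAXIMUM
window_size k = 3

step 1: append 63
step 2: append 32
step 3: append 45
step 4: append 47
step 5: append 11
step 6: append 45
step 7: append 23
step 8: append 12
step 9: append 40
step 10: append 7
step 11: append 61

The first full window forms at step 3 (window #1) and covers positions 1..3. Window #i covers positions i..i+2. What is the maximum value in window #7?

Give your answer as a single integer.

step 1: append 63 -> window=[63] (not full yet)
step 2: append 32 -> window=[63, 32] (not full yet)
step 3: append 45 -> window=[63, 32, 45] -> max=63
step 4: append 47 -> window=[32, 45, 47] -> max=47
step 5: append 11 -> window=[45, 47, 11] -> max=47
step 6: append 45 -> window=[47, 11, 45] -> max=47
step 7: append 23 -> window=[11, 45, 23] -> max=45
step 8: append 12 -> window=[45, 23, 12] -> max=45
step 9: append 40 -> window=[23, 12, 40] -> max=40
Window #7 max = 40

Answer: 40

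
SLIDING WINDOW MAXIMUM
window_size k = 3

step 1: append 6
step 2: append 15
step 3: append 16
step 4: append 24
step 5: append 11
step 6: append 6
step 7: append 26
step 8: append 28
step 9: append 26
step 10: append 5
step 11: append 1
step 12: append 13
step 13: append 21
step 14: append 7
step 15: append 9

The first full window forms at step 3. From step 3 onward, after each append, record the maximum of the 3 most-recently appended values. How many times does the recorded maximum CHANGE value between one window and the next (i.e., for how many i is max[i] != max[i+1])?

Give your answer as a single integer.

step 1: append 6 -> window=[6] (not full yet)
step 2: append 15 -> window=[6, 15] (not full yet)
step 3: append 16 -> window=[6, 15, 16] -> max=16
step 4: append 24 -> window=[15, 16, 24] -> max=24
step 5: append 11 -> window=[16, 24, 11] -> max=24
step 6: append 6 -> window=[24, 11, 6] -> max=24
step 7: append 26 -> window=[11, 6, 26] -> max=26
step 8: append 28 -> window=[6, 26, 28] -> max=28
step 9: append 26 -> window=[26, 28, 26] -> max=28
step 10: append 5 -> window=[28, 26, 5] -> max=28
step 11: append 1 -> window=[26, 5, 1] -> max=26
step 12: append 13 -> window=[5, 1, 13] -> max=13
step 13: append 21 -> window=[1, 13, 21] -> max=21
step 14: append 7 -> window=[13, 21, 7] -> max=21
step 15: append 9 -> window=[21, 7, 9] -> max=21
Recorded maximums: 16 24 24 24 26 28 28 28 26 13 21 21 21
Changes between consecutive maximums: 6

Answer: 6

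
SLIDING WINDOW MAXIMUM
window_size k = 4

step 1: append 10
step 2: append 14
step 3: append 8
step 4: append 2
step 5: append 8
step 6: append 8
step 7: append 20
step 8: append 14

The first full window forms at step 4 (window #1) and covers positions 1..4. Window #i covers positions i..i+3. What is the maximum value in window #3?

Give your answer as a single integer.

Answer: 8

Derivation:
step 1: append 10 -> window=[10] (not full yet)
step 2: append 14 -> window=[10, 14] (not full yet)
step 3: append 8 -> window=[10, 14, 8] (not full yet)
step 4: append 2 -> window=[10, 14, 8, 2] -> max=14
step 5: append 8 -> window=[14, 8, 2, 8] -> max=14
step 6: append 8 -> window=[8, 2, 8, 8] -> max=8
Window #3 max = 8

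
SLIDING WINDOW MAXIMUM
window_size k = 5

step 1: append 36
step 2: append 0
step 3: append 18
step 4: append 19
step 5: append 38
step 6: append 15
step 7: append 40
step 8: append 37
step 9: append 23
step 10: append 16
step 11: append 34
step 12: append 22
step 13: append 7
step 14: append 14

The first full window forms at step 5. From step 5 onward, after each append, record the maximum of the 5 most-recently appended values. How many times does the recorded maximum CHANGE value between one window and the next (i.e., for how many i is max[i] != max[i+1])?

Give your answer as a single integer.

Answer: 3

Derivation:
step 1: append 36 -> window=[36] (not full yet)
step 2: append 0 -> window=[36, 0] (not full yet)
step 3: append 18 -> window=[36, 0, 18] (not full yet)
step 4: append 19 -> window=[36, 0, 18, 19] (not full yet)
step 5: append 38 -> window=[36, 0, 18, 19, 38] -> max=38
step 6: append 15 -> window=[0, 18, 19, 38, 15] -> max=38
step 7: append 40 -> window=[18, 19, 38, 15, 40] -> max=40
step 8: append 37 -> window=[19, 38, 15, 40, 37] -> max=40
step 9: append 23 -> window=[38, 15, 40, 37, 23] -> max=40
step 10: append 16 -> window=[15, 40, 37, 23, 16] -> max=40
step 11: append 34 -> window=[40, 37, 23, 16, 34] -> max=40
step 12: append 22 -> window=[37, 23, 16, 34, 22] -> max=37
step 13: append 7 -> window=[23, 16, 34, 22, 7] -> max=34
step 14: append 14 -> window=[16, 34, 22, 7, 14] -> max=34
Recorded maximums: 38 38 40 40 40 40 40 37 34 34
Changes between consecutive maximums: 3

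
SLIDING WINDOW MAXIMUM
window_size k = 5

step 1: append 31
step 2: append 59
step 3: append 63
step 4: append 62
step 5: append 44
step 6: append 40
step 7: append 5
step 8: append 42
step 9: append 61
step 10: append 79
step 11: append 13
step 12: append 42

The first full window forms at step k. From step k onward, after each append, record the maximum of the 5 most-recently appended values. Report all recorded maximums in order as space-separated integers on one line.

Answer: 63 63 63 62 61 79 79 79

Derivation:
step 1: append 31 -> window=[31] (not full yet)
step 2: append 59 -> window=[31, 59] (not full yet)
step 3: append 63 -> window=[31, 59, 63] (not full yet)
step 4: append 62 -> window=[31, 59, 63, 62] (not full yet)
step 5: append 44 -> window=[31, 59, 63, 62, 44] -> max=63
step 6: append 40 -> window=[59, 63, 62, 44, 40] -> max=63
step 7: append 5 -> window=[63, 62, 44, 40, 5] -> max=63
step 8: append 42 -> window=[62, 44, 40, 5, 42] -> max=62
step 9: append 61 -> window=[44, 40, 5, 42, 61] -> max=61
step 10: append 79 -> window=[40, 5, 42, 61, 79] -> max=79
step 11: append 13 -> window=[5, 42, 61, 79, 13] -> max=79
step 12: append 42 -> window=[42, 61, 79, 13, 42] -> max=79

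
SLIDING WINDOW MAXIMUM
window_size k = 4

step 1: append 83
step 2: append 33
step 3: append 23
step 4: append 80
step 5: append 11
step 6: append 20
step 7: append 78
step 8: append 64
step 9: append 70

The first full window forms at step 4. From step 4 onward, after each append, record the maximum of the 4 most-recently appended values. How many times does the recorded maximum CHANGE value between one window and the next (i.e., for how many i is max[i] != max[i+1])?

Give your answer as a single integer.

step 1: append 83 -> window=[83] (not full yet)
step 2: append 33 -> window=[83, 33] (not full yet)
step 3: append 23 -> window=[83, 33, 23] (not full yet)
step 4: append 80 -> window=[83, 33, 23, 80] -> max=83
step 5: append 11 -> window=[33, 23, 80, 11] -> max=80
step 6: append 20 -> window=[23, 80, 11, 20] -> max=80
step 7: append 78 -> window=[80, 11, 20, 78] -> max=80
step 8: append 64 -> window=[11, 20, 78, 64] -> max=78
step 9: append 70 -> window=[20, 78, 64, 70] -> max=78
Recorded maximums: 83 80 80 80 78 78
Changes between consecutive maximums: 2

Answer: 2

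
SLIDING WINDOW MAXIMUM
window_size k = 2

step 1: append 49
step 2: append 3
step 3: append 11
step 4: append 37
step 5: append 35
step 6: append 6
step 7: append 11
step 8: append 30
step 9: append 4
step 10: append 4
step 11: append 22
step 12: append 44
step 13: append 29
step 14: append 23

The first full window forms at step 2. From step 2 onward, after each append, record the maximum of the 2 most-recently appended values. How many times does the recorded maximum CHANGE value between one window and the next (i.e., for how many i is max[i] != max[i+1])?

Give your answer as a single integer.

step 1: append 49 -> window=[49] (not full yet)
step 2: append 3 -> window=[49, 3] -> max=49
step 3: append 11 -> window=[3, 11] -> max=11
step 4: append 37 -> window=[11, 37] -> max=37
step 5: append 35 -> window=[37, 35] -> max=37
step 6: append 6 -> window=[35, 6] -> max=35
step 7: append 11 -> window=[6, 11] -> max=11
step 8: append 30 -> window=[11, 30] -> max=30
step 9: append 4 -> window=[30, 4] -> max=30
step 10: append 4 -> window=[4, 4] -> max=4
step 11: append 22 -> window=[4, 22] -> max=22
step 12: append 44 -> window=[22, 44] -> max=44
step 13: append 29 -> window=[44, 29] -> max=44
step 14: append 23 -> window=[29, 23] -> max=29
Recorded maximums: 49 11 37 37 35 11 30 30 4 22 44 44 29
Changes between consecutive maximums: 9

Answer: 9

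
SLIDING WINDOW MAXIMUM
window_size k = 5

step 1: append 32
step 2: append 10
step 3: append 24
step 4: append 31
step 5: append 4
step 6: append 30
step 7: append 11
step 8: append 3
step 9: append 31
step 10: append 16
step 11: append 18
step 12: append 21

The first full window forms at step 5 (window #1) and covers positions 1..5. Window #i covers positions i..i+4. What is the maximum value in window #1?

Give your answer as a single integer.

step 1: append 32 -> window=[32] (not full yet)
step 2: append 10 -> window=[32, 10] (not full yet)
step 3: append 24 -> window=[32, 10, 24] (not full yet)
step 4: append 31 -> window=[32, 10, 24, 31] (not full yet)
step 5: append 4 -> window=[32, 10, 24, 31, 4] -> max=32
Window #1 max = 32

Answer: 32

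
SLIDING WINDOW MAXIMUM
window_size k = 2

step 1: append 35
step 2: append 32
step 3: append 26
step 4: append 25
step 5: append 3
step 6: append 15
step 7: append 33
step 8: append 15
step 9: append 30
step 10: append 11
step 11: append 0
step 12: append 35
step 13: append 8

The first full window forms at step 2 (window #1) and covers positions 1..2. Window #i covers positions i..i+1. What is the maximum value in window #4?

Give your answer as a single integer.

Answer: 25

Derivation:
step 1: append 35 -> window=[35] (not full yet)
step 2: append 32 -> window=[35, 32] -> max=35
step 3: append 26 -> window=[32, 26] -> max=32
step 4: append 25 -> window=[26, 25] -> max=26
step 5: append 3 -> window=[25, 3] -> max=25
Window #4 max = 25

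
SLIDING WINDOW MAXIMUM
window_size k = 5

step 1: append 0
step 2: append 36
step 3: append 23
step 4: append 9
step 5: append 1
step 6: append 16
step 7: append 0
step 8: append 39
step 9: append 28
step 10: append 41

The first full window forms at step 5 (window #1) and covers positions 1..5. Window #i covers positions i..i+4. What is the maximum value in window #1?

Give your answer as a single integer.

step 1: append 0 -> window=[0] (not full yet)
step 2: append 36 -> window=[0, 36] (not full yet)
step 3: append 23 -> window=[0, 36, 23] (not full yet)
step 4: append 9 -> window=[0, 36, 23, 9] (not full yet)
step 5: append 1 -> window=[0, 36, 23, 9, 1] -> max=36
Window #1 max = 36

Answer: 36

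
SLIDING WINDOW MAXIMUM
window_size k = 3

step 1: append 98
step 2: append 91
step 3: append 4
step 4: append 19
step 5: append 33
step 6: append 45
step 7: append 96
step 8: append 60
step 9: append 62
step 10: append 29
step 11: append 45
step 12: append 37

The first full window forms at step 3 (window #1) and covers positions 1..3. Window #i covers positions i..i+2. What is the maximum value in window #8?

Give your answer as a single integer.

step 1: append 98 -> window=[98] (not full yet)
step 2: append 91 -> window=[98, 91] (not full yet)
step 3: append 4 -> window=[98, 91, 4] -> max=98
step 4: append 19 -> window=[91, 4, 19] -> max=91
step 5: append 33 -> window=[4, 19, 33] -> max=33
step 6: append 45 -> window=[19, 33, 45] -> max=45
step 7: append 96 -> window=[33, 45, 96] -> max=96
step 8: append 60 -> window=[45, 96, 60] -> max=96
step 9: append 62 -> window=[96, 60, 62] -> max=96
step 10: append 29 -> window=[60, 62, 29] -> max=62
Window #8 max = 62

Answer: 62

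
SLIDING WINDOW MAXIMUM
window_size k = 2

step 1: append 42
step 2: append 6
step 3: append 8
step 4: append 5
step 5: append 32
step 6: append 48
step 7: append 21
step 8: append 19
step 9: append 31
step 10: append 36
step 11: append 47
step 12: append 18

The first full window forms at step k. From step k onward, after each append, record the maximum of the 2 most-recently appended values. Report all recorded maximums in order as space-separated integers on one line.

step 1: append 42 -> window=[42] (not full yet)
step 2: append 6 -> window=[42, 6] -> max=42
step 3: append 8 -> window=[6, 8] -> max=8
step 4: append 5 -> window=[8, 5] -> max=8
step 5: append 32 -> window=[5, 32] -> max=32
step 6: append 48 -> window=[32, 48] -> max=48
step 7: append 21 -> window=[48, 21] -> max=48
step 8: append 19 -> window=[21, 19] -> max=21
step 9: append 31 -> window=[19, 31] -> max=31
step 10: append 36 -> window=[31, 36] -> max=36
step 11: append 47 -> window=[36, 47] -> max=47
step 12: append 18 -> window=[47, 18] -> max=47

Answer: 42 8 8 32 48 48 21 31 36 47 47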